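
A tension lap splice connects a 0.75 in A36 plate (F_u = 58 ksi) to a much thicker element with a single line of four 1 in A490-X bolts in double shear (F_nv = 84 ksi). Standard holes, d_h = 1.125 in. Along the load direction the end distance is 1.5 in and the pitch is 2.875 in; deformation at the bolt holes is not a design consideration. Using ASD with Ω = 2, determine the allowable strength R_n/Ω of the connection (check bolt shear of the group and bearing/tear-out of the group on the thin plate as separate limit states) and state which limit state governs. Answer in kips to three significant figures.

202 kips (bearing governs)

Bolt shear: A_b = π·1²/4 = 0.7854 in²; R_n = 84 × 0.7854 × 4 × 2 = 527.8 kips → 527.8 / 2 = 264 kips.
Bearing (1.5 l_c t F_u ≤ 3.0 d t F_u): upper limit = 3.0·1·0.75·58 = 130.5 kips.
  Edge l_c = 1.5 − 1.125/2 = 0.9375 → r_n = 61.17 kips; interior l_c = 2.875 − 1.125 = 1.75 → r_n = 114.2 kips.
  R_n,bearing = 1·61.17 + 3·114.2 = 403.7 kips → 403.7 / 2 = 202 kips.
Bearing governs: 202 kips.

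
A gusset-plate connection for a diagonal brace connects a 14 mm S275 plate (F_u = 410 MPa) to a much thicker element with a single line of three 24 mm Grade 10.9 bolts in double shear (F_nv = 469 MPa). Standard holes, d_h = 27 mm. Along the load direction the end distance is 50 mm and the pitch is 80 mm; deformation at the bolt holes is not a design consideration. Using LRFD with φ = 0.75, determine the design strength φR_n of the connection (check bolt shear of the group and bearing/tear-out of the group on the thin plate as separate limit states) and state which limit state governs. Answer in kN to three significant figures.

856 kN (bearing governs)

Bolt shear: A_b = π·24²/4 = 452.4 mm²; R_n = 469 × 452.4 × 3 × 2 / 1000 = 1273 kN → 0.75 × 1273 = 955 kN.
Bearing (1.5 l_c t F_u ≤ 3.0 d t F_u): upper limit = 3.0·24·14·410 / 1000 = 413.3 kN.
  Edge l_c = 50 − 27/2 = 36.5 → r_n = 314.3 kN; interior l_c = 80 − 27 = 53 → r_n = 413.3 kN.
  R_n,bearing = 1·314.3 + 2·413.3 = 1141 kN → 0.75 × 1141 = 856 kN.
Bearing governs: 856 kN.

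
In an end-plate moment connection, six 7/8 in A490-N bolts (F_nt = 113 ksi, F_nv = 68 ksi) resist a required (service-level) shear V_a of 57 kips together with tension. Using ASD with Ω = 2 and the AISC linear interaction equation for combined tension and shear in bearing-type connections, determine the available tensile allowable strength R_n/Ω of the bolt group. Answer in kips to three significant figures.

170 kips

A_b = π·0.875²/4 = 0.6013 in²; f_rv = 57 / (6 × 0.6013) = 15.8 ksi.
F'_nt = 1.3 F_nt − (Ω F_nt / F_nv) f_rv = 1.3·113 − (2·113/68)·15.8 = 94.39 ksi, capped at F_nt → F'_nt = 94.39 ksi.
R_n = F'_nt · A_b · n = 94.39 × 0.6013 × 6 = 340.6 kips.
Allowable strength R_n/Ω = 340.6 / 2 = 170 kips.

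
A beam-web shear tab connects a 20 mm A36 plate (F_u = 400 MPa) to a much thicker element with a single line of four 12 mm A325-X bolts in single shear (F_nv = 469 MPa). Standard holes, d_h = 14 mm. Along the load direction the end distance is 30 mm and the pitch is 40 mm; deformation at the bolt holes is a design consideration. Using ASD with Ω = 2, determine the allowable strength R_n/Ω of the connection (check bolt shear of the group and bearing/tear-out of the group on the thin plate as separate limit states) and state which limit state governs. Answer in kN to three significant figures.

106 kN (bolt shear governs)

Bolt shear: A_b = π·12²/4 = 113.1 mm²; R_n = 469 × 113.1 × 4 × 1 / 1000 = 212.2 kN → 212.2 / 2 = 106 kN.
Bearing (1.2 l_c t F_u ≤ 2.4 d t F_u): upper limit = 2.4·12·20·400 / 1000 = 230.4 kN.
  Edge l_c = 30 − 14/2 = 23 → r_n = 220.8 kN; interior l_c = 40 − 14 = 26 → r_n = 230.4 kN.
  R_n,bearing = 1·220.8 + 3·230.4 = 912 kN → 912 / 2 = 456 kN.
Bolt shear governs: 106 kN.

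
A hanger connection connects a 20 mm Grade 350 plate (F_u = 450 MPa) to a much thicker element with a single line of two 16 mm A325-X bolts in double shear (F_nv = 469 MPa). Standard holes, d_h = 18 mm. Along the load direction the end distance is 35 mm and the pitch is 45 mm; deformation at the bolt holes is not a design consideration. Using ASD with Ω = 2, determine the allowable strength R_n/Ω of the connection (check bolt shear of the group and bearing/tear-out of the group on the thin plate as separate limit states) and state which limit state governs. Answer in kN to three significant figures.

189 kN (bolt shear governs)

Bolt shear: A_b = π·16²/4 = 201.1 mm²; R_n = 469 × 201.1 × 2 × 2 / 1000 = 377.2 kN → 377.2 / 2 = 189 kN.
Bearing (1.5 l_c t F_u ≤ 3.0 d t F_u): upper limit = 3.0·16·20·450 / 1000 = 432 kN.
  Edge l_c = 35 − 18/2 = 26 → r_n = 351 kN; interior l_c = 45 − 18 = 27 → r_n = 364.5 kN.
  R_n,bearing = 1·351 + 1·364.5 = 715.5 kN → 715.5 / 2 = 358 kN.
Bolt shear governs: 189 kN.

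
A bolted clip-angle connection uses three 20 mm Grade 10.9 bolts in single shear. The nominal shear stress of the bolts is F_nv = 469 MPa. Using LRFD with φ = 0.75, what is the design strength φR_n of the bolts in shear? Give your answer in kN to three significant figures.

A_b = π × 20² / 4 = 314.2 mm².
R_n = F_nv · A_b · n · n_s = 469 × 314.2 × 3 × 1 / 1000 = 442 kN.
Design strength φR_n = 0.75 × 442 = 332 kN.

332 kN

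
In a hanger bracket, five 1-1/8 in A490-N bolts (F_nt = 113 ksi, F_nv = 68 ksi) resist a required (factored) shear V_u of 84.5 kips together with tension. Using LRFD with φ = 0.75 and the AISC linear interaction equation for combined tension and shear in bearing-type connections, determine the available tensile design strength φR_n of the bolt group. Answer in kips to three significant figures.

A_b = π·1.125²/4 = 0.994 in²; f_rv = 84.5 / (5 × 0.994) = 17 ksi.
F'_nt = 1.3 F_nt − (F_nt / φF_nv) f_rv = 1.3·113 − (113/(0.75·68))·17 = 109.2 ksi, capped at F_nt → F'_nt = 109.2 ksi.
R_n = F'_nt · A_b · n = 109.2 × 0.994 × 5 = 542.9 kips.
Design strength φR_n = 0.75 × 542.9 = 407 kips.

407 kips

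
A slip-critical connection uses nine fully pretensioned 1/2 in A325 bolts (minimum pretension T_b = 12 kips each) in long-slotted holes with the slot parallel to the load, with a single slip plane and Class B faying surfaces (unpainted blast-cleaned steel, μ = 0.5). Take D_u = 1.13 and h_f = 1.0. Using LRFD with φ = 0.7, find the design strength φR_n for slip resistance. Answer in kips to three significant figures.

42.7 kips

R_n = μ · D_u · h_f · T_b · n_s · n_b = 0.5 × 1.13 × 1.0 × 12 × 1 × 9 = 61.02 kips.
Design strength φR_n = 0.7 × 61.02 = 42.7 kips.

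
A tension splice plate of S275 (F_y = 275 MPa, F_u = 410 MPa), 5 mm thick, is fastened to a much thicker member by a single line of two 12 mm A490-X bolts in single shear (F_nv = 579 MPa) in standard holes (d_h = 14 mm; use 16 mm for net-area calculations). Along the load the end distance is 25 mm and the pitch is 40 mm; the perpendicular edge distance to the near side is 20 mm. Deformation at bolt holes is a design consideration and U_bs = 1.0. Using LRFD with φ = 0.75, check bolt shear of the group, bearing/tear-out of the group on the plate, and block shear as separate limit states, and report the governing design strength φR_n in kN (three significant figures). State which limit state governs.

Bolt shear: A_b = π·12²/4 = 113.1 mm²; R_n = 579 × 113.1 × 2 × 1 / 1000 = 131 kN → 0.75 × 131 = 98.2 kN.
Bearing: edge l_c = 18, r_n = 44.28 kN; interior l_c = 26, r_n = 59.04 kN; R_n = 44.28 + 1·59.04 = 103.3 kN → 77.5 kN.
Block shear: A_gv = 325, A_nv = 205, A_nt = 60 mm²; R_n = min(0.6F_uA_nv, 0.6F_yA_gv) + U_bs·F_u·A_nt = 75.03 kN → 56.3 kN.
Block shear governs: 56.3 kN.

56.3 kN (block shear governs)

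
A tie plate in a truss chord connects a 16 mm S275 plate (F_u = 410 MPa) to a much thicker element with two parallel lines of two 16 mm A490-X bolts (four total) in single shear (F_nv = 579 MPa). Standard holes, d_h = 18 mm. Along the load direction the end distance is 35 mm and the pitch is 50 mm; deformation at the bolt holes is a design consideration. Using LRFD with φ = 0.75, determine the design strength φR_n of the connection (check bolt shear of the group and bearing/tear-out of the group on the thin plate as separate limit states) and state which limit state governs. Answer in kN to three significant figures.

349 kN (bolt shear governs)

Bolt shear: A_b = π·16²/4 = 201.1 mm²; R_n = 579 × 201.1 × 4 × 1 / 1000 = 465.7 kN → 0.75 × 465.7 = 349 kN.
Bearing (1.2 l_c t F_u ≤ 2.4 d t F_u): upper limit = 2.4·16·16·410 / 1000 = 251.9 kN.
  Edge l_c = 35 − 18/2 = 26 → r_n = 204.7 kN; interior l_c = 50 − 18 = 32 → r_n = 251.9 kN.
  R_n,bearing = 2·204.7 + 2·251.9 = 913.2 kN → 0.75 × 913.2 = 685 kN.
Bolt shear governs: 349 kN.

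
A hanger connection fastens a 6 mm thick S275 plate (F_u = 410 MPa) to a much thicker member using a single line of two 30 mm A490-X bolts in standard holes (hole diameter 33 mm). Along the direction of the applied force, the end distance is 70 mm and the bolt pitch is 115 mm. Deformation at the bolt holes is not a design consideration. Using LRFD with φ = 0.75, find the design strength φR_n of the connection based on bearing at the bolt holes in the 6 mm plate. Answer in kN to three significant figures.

314 kN

Per bolt r_n = 1.5 l_c t F_u ≤ 3.0 d t F_u; upper limit = 3.0 × 30 × 6 × 410 / 1000 = 221.4 kN.
Edge bolt: l_c = 70 − 33/2 = 53.5 mm → 1.5 × 53.5 × 6 × 410 / 1000 = 197.4 → r_n = 197.4 kN.
Interior bolts: l_c = 115 − 33 = 82 mm → 1.5 × 82 × 6 × 410 / 1000 = 302.6 → r_n = 221.4 kN.
R_n = 1 × 197.4 + 1 × 221.4 = 418.8 kN.
Design strength φR_n = 0.75 × 418.8 = 314 kN.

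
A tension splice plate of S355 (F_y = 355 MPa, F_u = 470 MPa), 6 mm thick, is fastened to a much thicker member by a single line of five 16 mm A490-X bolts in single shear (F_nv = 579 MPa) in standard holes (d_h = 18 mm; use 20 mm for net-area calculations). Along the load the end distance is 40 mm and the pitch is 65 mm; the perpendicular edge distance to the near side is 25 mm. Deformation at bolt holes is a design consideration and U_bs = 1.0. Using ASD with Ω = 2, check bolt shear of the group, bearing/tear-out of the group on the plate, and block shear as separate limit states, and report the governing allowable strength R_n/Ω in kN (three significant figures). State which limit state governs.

Bolt shear: A_b = π·16²/4 = 201.1 mm²; R_n = 579 × 201.1 × 5 × 1 / 1000 = 582.1 kN → 582.1 / 2 = 291 kN.
Bearing: edge l_c = 31, r_n = 104.9 kN; interior l_c = 47, r_n = 108.3 kN; R_n = 104.9 + 4·108.3 = 538.1 kN → 269 kN.
Block shear: A_gv = 1800, A_nv = 1260, A_nt = 90 mm²; R_n = min(0.6F_uA_nv, 0.6F_yA_gv) + U_bs·F_u·A_nt = 397.6 kN → 199 kN.
Block shear governs: 199 kN.

199 kN (block shear governs)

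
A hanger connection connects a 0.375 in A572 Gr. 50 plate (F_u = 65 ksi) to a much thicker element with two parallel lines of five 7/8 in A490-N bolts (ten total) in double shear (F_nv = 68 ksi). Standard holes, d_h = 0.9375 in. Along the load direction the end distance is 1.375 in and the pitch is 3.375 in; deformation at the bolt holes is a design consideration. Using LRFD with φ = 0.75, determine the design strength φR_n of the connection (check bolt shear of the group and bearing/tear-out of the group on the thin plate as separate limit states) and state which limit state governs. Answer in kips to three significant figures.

347 kips (bearing governs)

Bolt shear: A_b = π·0.875²/4 = 0.6013 in²; R_n = 68 × 0.6013 × 10 × 2 = 817.8 kips → 0.75 × 817.8 = 613 kips.
Bearing (1.2 l_c t F_u ≤ 2.4 d t F_u): upper limit = 2.4·0.875·0.375·65 = 51.19 kips.
  Edge l_c = 1.375 − 0.9375/2 = 0.9062 → r_n = 26.51 kips; interior l_c = 3.375 − 0.9375 = 2.438 → r_n = 51.19 kips.
  R_n,bearing = 2·26.51 + 8·51.19 = 462.5 kips → 0.75 × 462.5 = 347 kips.
Bearing governs: 347 kips.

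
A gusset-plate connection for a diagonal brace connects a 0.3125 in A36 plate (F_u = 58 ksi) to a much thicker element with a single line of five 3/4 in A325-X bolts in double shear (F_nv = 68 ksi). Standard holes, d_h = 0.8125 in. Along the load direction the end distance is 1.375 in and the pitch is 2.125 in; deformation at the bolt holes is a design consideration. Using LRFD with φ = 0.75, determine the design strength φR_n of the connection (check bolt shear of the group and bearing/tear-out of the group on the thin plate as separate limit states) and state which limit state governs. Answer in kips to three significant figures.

101 kips (bearing governs)

Bolt shear: A_b = π·0.75²/4 = 0.4418 in²; R_n = 68 × 0.4418 × 5 × 2 = 300.4 kips → 0.75 × 300.4 = 225 kips.
Bearing (1.2 l_c t F_u ≤ 2.4 d t F_u): upper limit = 2.4·0.75·0.3125·58 = 32.62 kips.
  Edge l_c = 1.375 − 0.8125/2 = 0.9688 → r_n = 21.07 kips; interior l_c = 2.125 − 0.8125 = 1.312 → r_n = 28.55 kips.
  R_n,bearing = 1·21.07 + 4·28.55 = 135.3 kips → 0.75 × 135.3 = 101 kips.
Bearing governs: 101 kips.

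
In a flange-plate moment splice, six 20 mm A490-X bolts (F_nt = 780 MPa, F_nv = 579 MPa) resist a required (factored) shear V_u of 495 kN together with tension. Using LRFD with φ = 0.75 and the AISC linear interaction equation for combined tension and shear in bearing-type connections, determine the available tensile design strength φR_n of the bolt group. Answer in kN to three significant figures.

767 kN

A_b = π·20²/4 = 314.2 mm²; f_rv = 495 × 1000 / (6 × 314.2) = 262.6 MPa.
F'_nt = 1.3 F_nt − (F_nt / φF_nv) f_rv = 1.3·780 − (780/(0.75·579))·262.6 = 542.3 MPa, capped at F_nt → F'_nt = 542.3 MPa.
R_n = F'_nt · A_b · n = 542.3 × 314.2 × 6 / 1000 = 1022 kN.
Design strength φR_n = 0.75 × 1022 = 767 kN.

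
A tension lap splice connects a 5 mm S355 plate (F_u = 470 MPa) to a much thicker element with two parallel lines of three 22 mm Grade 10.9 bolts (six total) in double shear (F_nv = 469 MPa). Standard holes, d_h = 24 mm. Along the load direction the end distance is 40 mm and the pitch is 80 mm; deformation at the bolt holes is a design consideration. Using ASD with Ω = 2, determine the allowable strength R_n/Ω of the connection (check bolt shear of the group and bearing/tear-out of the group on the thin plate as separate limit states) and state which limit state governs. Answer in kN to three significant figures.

Bolt shear: A_b = π·22²/4 = 380.1 mm²; R_n = 469 × 380.1 × 6 × 2 / 1000 = 2139 kN → 2139 / 2 = 1070 kN.
Bearing (1.2 l_c t F_u ≤ 2.4 d t F_u): upper limit = 2.4·22·5·470 / 1000 = 124.1 kN.
  Edge l_c = 40 − 24/2 = 28 → r_n = 78.96 kN; interior l_c = 80 − 24 = 56 → r_n = 124.1 kN.
  R_n,bearing = 2·78.96 + 4·124.1 = 654.2 kN → 654.2 / 2 = 327 kN.
Bearing governs: 327 kN.

327 kN (bearing governs)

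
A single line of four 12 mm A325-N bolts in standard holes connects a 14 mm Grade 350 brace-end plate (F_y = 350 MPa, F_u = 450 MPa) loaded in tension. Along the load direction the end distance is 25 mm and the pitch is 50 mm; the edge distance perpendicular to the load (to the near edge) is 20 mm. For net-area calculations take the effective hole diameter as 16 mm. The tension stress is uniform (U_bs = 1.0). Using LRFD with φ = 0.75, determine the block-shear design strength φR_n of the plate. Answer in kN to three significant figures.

394 kN

Shear plane L_v = 25 + 3·50 = 175 mm; A_gv = 175 × 14 = 2450 mm².
A_nv = (175 − 3.5·16) × 14 = 1666 mm².
A_nt = (20 − 0.5·16) × 14 = 168 mm².
0.6 F_u A_nv = 449.8 kN; 0.6 F_y A_gv = 514.5 kN → shear rupture governs the shear term.
R_n = 449.8 + 1.0 × 450 × 168 / 1000 = 525.4 kN.
Design strength φR_n = 0.75 × 525.4 = 394 kN.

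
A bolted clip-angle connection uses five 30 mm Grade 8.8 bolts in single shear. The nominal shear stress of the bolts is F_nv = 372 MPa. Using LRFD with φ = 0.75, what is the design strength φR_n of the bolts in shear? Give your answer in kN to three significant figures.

986 kN

A_b = π × 30² / 4 = 706.9 mm².
R_n = F_nv · A_b · n · n_s = 372 × 706.9 × 5 × 1 / 1000 = 1315 kN.
Design strength φR_n = 0.75 × 1315 = 986 kN.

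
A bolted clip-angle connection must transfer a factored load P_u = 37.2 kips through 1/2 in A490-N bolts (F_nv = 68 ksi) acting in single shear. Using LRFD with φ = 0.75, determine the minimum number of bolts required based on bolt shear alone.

4 bolts

A_b = π·0.5²/4 = 0.1963 in².
Per-bolt design strength φR_n = 0.75 × 68 × 0.1963 × 1 = 10.01 kips.
n ≥ 37.2 / 10.01 = 3.715 → use 4 bolts.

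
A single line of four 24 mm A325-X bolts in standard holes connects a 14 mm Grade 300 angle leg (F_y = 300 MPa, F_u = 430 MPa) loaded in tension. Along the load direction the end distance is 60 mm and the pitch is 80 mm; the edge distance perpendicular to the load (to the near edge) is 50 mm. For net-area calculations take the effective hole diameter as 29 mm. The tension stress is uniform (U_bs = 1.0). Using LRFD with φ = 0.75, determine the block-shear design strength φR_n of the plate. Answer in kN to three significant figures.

698 kN

Shear plane L_v = 60 + 3·80 = 300 mm; A_gv = 300 × 14 = 4200 mm².
A_nv = (300 − 3.5·29) × 14 = 2779 mm².
A_nt = (50 − 0.5·29) × 14 = 497 mm².
0.6 F_u A_nv = 717 kN; 0.6 F_y A_gv = 756 kN → shear rupture governs the shear term.
R_n = 717 + 1.0 × 430 × 497 / 1000 = 930.7 kN.
Design strength φR_n = 0.75 × 930.7 = 698 kN.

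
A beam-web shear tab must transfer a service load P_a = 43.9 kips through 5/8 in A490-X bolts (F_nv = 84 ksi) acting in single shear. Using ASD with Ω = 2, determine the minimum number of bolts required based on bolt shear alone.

4 bolts

A_b = π·0.625²/4 = 0.3068 in².
Per-bolt allowable strength R_n/Ω = 84 × 0.3068 × 1 / 2 = 12.89 kips.
n ≥ 43.9 / 12.89 = 3.407 → use 4 bolts.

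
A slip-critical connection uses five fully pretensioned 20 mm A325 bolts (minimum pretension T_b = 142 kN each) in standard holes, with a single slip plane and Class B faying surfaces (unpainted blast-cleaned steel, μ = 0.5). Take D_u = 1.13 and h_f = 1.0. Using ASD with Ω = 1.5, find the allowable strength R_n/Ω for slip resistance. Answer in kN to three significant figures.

267 kN

R_n = μ · D_u · h_f · T_b · n_s · n_b = 0.5 × 1.13 × 1.0 × 142 × 1 × 5 = 401.1 kN.
Allowable strength R_n/Ω = 401.1 / 1.5 = 267 kN.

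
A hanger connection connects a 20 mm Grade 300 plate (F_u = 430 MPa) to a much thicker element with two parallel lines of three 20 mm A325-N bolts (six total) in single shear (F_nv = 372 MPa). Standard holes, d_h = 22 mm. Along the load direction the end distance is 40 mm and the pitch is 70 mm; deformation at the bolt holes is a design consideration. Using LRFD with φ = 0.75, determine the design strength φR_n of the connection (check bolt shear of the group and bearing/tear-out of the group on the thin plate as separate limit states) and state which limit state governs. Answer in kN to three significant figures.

526 kN (bolt shear governs)

Bolt shear: A_b = π·20²/4 = 314.2 mm²; R_n = 372 × 314.2 × 6 × 1 / 1000 = 701.2 kN → 0.75 × 701.2 = 526 kN.
Bearing (1.2 l_c t F_u ≤ 2.4 d t F_u): upper limit = 2.4·20·20·430 / 1000 = 412.8 kN.
  Edge l_c = 40 − 22/2 = 29 → r_n = 299.3 kN; interior l_c = 70 − 22 = 48 → r_n = 412.8 kN.
  R_n,bearing = 2·299.3 + 4·412.8 = 2250 kN → 0.75 × 2250 = 1690 kN.
Bolt shear governs: 526 kN.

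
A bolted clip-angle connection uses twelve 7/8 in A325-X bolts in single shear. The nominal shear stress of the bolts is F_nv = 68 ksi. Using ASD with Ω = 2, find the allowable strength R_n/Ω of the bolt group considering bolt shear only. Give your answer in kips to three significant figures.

245 kips

A_b = π × 0.875² / 4 = 0.6013 in².
R_n = F_nv · A_b · n · n_s = 68 × 0.6013 × 12 × 1 = 490.7 kips.
Allowable strength R_n/Ω = 490.7 / 2 = 245 kips.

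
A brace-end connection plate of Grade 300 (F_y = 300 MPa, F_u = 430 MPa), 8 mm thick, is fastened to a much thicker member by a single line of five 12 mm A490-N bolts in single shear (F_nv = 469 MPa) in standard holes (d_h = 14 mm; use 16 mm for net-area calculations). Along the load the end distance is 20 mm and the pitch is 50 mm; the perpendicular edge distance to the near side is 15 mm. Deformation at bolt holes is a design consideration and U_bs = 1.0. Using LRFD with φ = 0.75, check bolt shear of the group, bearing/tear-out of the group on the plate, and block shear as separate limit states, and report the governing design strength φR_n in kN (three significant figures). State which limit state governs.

199 kN (bolt shear governs)

Bolt shear: A_b = π·12²/4 = 113.1 mm²; R_n = 469 × 113.1 × 5 × 1 / 1000 = 265.2 kN → 0.75 × 265.2 = 199 kN.
Bearing: edge l_c = 13, r_n = 53.66 kN; interior l_c = 36, r_n = 99.07 kN; R_n = 53.66 + 4·99.07 = 450 kN → 337 kN.
Block shear: A_gv = 1760, A_nv = 1184, A_nt = 56 mm²; R_n = min(0.6F_uA_nv, 0.6F_yA_gv) + U_bs·F_u·A_nt = 329.6 kN → 247 kN.
Bolt shear governs: 199 kN.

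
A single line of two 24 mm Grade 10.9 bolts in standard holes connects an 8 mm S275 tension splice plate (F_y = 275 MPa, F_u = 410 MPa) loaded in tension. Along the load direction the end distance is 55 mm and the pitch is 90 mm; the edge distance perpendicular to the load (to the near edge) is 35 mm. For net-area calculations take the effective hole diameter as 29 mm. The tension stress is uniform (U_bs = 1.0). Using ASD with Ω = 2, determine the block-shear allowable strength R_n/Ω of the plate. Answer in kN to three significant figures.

129 kN

Shear plane L_v = 55 + 1·90 = 145 mm; A_gv = 145 × 8 = 1160 mm².
A_nv = (145 − 1.5·29) × 8 = 812 mm².
A_nt = (35 − 0.5·29) × 8 = 164 mm².
0.6 F_u A_nv = 199.8 kN; 0.6 F_y A_gv = 191.4 kN → shear yielding governs the shear term.
R_n = 191.4 + 1.0 × 410 × 164 / 1000 = 258.6 kN.
Allowable strength R_n/Ω = 258.6 / 2 = 129 kN.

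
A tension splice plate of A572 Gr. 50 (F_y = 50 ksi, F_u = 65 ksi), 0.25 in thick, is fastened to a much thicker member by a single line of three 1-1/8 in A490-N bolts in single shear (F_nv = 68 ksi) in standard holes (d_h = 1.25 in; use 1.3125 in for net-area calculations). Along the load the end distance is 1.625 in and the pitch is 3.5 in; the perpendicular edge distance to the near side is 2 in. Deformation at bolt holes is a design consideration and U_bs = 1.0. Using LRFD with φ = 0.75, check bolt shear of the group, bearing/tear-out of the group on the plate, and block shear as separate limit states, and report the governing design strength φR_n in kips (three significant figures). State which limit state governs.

55.5 kips (block shear governs)

Bolt shear: A_b = π·1.125²/4 = 0.994 in²; R_n = 68 × 0.994 × 3 × 1 = 202.8 kips → 0.75 × 202.8 = 152 kips.
Bearing: edge l_c = 1, r_n = 19.5 kips; interior l_c = 2.25, r_n = 43.87 kips; R_n = 19.5 + 2·43.87 = 107.2 kips → 80.4 kips.
Block shear: A_gv = 2.156, A_nv = 1.336, A_nt = 0.3359 in²; R_n = min(0.6F_uA_nv, 0.6F_yA_gv) + U_bs·F_u·A_nt = 73.94 kips → 55.5 kips.
Block shear governs: 55.5 kips.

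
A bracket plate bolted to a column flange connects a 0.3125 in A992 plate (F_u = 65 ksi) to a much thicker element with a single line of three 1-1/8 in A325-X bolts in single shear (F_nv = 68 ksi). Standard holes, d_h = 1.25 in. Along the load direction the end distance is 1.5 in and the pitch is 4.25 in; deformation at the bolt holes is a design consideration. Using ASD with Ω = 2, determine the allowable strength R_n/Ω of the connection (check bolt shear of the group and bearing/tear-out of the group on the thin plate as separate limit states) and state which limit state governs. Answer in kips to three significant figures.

Bolt shear: A_b = π·1.125²/4 = 0.994 in²; R_n = 68 × 0.994 × 3 × 1 = 202.8 kips → 202.8 / 2 = 101 kips.
Bearing (1.2 l_c t F_u ≤ 2.4 d t F_u): upper limit = 2.4·1.125·0.3125·65 = 54.84 kips.
  Edge l_c = 1.5 − 1.25/2 = 0.875 → r_n = 21.33 kips; interior l_c = 4.25 − 1.25 = 3 → r_n = 54.84 kips.
  R_n,bearing = 1·21.33 + 2·54.84 = 131 kips → 131 / 2 = 65.5 kips.
Bearing governs: 65.5 kips.

65.5 kips (bearing governs)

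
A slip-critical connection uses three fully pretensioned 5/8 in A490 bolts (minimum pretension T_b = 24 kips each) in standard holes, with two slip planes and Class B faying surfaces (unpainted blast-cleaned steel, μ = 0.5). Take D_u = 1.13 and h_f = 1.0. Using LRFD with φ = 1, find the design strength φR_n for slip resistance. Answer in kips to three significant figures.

81.4 kips

R_n = μ · D_u · h_f · T_b · n_s · n_b = 0.5 × 1.13 × 1.0 × 24 × 2 × 3 = 81.36 kips.
Design strength φR_n = 1 × 81.36 = 81.4 kips.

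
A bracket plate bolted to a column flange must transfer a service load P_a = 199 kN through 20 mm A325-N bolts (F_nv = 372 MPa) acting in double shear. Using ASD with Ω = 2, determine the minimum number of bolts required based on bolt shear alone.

2 bolts

A_b = π·20²/4 = 314.2 mm².
Per-bolt allowable strength R_n/Ω = 372 × 314.2 × 2 / 1000 / 2 = 116.9 kN.
n ≥ 199 / 116.9 = 1.703 → use 2 bolts.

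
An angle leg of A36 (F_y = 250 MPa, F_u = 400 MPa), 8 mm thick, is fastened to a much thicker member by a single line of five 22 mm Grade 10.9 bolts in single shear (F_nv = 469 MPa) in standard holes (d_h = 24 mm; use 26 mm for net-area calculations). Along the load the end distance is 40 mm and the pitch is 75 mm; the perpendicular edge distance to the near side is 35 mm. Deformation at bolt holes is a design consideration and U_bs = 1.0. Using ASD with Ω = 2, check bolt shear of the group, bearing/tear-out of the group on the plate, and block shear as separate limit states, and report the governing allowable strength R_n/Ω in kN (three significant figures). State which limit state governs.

239 kN (block shear governs)

Bolt shear: A_b = π·22²/4 = 380.1 mm²; R_n = 469 × 380.1 × 5 × 1 / 1000 = 891.4 kN → 891.4 / 2 = 446 kN.
Bearing: edge l_c = 28, r_n = 107.5 kN; interior l_c = 51, r_n = 169 kN; R_n = 107.5 + 4·169 = 783.4 kN → 392 kN.
Block shear: A_gv = 2720, A_nv = 1784, A_nt = 176 mm²; R_n = min(0.6F_uA_nv, 0.6F_yA_gv) + U_bs·F_u·A_nt = 478.4 kN → 239 kN.
Block shear governs: 239 kN.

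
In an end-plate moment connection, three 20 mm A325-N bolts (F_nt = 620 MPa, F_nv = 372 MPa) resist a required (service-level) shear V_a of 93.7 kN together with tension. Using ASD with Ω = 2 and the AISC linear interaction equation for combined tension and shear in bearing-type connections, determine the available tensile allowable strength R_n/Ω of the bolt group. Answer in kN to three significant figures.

A_b = π·20²/4 = 314.2 mm²; f_rv = 93.7 × 1000 / (3 × 314.2) = 99.42 MPa.
F'_nt = 1.3 F_nt − (Ω F_nt / F_nv) f_rv = 1.3·620 − (2·620/372)·99.42 = 474.6 MPa, capped at F_nt → F'_nt = 474.6 MPa.
R_n = F'_nt · A_b · n = 474.6 × 314.2 × 3 / 1000 = 447.3 kN.
Allowable strength R_n/Ω = 447.3 / 2 = 224 kN.

224 kN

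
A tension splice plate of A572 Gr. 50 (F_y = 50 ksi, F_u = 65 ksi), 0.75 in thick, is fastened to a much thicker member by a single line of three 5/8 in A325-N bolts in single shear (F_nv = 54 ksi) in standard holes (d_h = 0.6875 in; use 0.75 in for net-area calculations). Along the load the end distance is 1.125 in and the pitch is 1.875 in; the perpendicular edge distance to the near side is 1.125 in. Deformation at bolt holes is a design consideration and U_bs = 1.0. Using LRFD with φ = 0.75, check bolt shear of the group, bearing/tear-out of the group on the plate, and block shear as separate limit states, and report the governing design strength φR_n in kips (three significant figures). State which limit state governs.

Bolt shear: A_b = π·0.625²/4 = 0.3068 in²; R_n = 54 × 0.3068 × 3 × 1 = 49.7 kips → 0.75 × 49.7 = 37.3 kips.
Bearing: edge l_c = 0.7812, r_n = 45.7 kips; interior l_c = 1.188, r_n = 69.47 kips; R_n = 45.7 + 2·69.47 = 184.6 kips → 138 kips.
Block shear: A_gv = 3.656, A_nv = 2.25, A_nt = 0.5625 in²; R_n = min(0.6F_uA_nv, 0.6F_yA_gv) + U_bs·F_u·A_nt = 124.3 kips → 93.2 kips.
Bolt shear governs: 37.3 kips.

37.3 kips (bolt shear governs)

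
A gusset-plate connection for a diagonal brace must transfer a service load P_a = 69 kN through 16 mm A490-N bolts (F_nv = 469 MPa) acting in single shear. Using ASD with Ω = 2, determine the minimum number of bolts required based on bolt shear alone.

A_b = π·16²/4 = 201.1 mm².
Per-bolt allowable strength R_n/Ω = 469 × 201.1 × 1 / 1000 / 2 = 47.15 kN.
n ≥ 69 / 47.15 = 1.463 → use 2 bolts.

2 bolts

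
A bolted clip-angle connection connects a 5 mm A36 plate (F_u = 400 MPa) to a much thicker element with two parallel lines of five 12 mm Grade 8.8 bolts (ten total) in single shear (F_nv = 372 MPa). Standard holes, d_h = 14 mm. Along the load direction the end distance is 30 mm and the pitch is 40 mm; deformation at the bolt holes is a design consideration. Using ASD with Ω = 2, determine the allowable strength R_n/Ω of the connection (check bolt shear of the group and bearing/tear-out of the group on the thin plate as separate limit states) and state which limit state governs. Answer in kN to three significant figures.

210 kN (bolt shear governs)

Bolt shear: A_b = π·12²/4 = 113.1 mm²; R_n = 372 × 113.1 × 10 × 1 / 1000 = 420.7 kN → 420.7 / 2 = 210 kN.
Bearing (1.2 l_c t F_u ≤ 2.4 d t F_u): upper limit = 2.4·12·5·400 / 1000 = 57.6 kN.
  Edge l_c = 30 − 14/2 = 23 → r_n = 55.2 kN; interior l_c = 40 − 14 = 26 → r_n = 57.6 kN.
  R_n,bearing = 2·55.2 + 8·57.6 = 571.2 kN → 571.2 / 2 = 286 kN.
Bolt shear governs: 210 kN.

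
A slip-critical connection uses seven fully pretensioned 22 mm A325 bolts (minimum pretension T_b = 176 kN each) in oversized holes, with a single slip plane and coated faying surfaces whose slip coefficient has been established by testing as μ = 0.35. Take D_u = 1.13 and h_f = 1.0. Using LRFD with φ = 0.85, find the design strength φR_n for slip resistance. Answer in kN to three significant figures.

R_n = μ · D_u · h_f · T_b · n_s · n_b = 0.35 × 1.13 × 1.0 × 176 × 1 × 7 = 487.3 kN.
Design strength φR_n = 0.85 × 487.3 = 414 kN.

414 kN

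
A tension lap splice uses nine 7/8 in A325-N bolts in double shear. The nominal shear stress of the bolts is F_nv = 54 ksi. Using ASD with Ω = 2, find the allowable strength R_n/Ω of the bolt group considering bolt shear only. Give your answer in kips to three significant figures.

A_b = π × 0.875² / 4 = 0.6013 in².
R_n = F_nv · A_b · n · n_s = 54 × 0.6013 × 9 × 2 = 584.5 kips.
Allowable strength R_n/Ω = 584.5 / 2 = 292 kips.

292 kips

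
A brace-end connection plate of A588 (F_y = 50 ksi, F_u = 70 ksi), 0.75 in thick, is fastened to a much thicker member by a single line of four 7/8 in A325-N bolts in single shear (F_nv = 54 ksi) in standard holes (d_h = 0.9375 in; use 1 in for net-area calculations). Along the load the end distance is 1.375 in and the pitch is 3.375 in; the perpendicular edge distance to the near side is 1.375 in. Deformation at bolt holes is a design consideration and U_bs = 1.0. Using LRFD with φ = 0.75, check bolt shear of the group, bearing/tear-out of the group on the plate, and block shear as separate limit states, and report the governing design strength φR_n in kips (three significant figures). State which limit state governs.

97.4 kips (bolt shear governs)

Bolt shear: A_b = π·0.875²/4 = 0.6013 in²; R_n = 54 × 0.6013 × 4 × 1 = 129.9 kips → 0.75 × 129.9 = 97.4 kips.
Bearing: edge l_c = 0.9062, r_n = 57.09 kips; interior l_c = 2.438, r_n = 110.3 kips; R_n = 57.09 + 3·110.3 = 387.8 kips → 291 kips.
Block shear: A_gv = 8.625, A_nv = 6, A_nt = 0.6562 in²; R_n = min(0.6F_uA_nv, 0.6F_yA_gv) + U_bs·F_u·A_nt = 297.9 kips → 223 kips.
Bolt shear governs: 97.4 kips.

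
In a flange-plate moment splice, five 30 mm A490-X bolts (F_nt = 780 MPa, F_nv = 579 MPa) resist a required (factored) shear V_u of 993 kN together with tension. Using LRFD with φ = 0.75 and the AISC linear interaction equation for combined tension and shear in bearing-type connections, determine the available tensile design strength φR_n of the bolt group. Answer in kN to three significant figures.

1350 kN

A_b = π·30²/4 = 706.9 mm²; f_rv = 993 × 1000 / (5 × 706.9) = 281 MPa.
F'_nt = 1.3 F_nt − (F_nt / φF_nv) f_rv = 1.3·780 − (780/(0.75·579))·281 = 509.3 MPa, capped at F_nt → F'_nt = 509.3 MPa.
R_n = F'_nt · A_b · n = 509.3 × 706.9 × 5 / 1000 = 1800 kN.
Design strength φR_n = 0.75 × 1800 = 1350 kN.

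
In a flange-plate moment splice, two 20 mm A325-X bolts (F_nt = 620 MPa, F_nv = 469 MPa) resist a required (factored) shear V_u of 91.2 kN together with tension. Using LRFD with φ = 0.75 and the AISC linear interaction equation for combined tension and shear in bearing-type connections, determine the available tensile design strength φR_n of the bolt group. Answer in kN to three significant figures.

259 kN

A_b = π·20²/4 = 314.2 mm²; f_rv = 91.2 × 1000 / (2 × 314.2) = 145.1 MPa.
F'_nt = 1.3 F_nt − (F_nt / φF_nv) f_rv = 1.3·620 − (620/(0.75·469))·145.1 = 550.2 MPa, capped at F_nt → F'_nt = 550.2 MPa.
R_n = F'_nt · A_b · n = 550.2 × 314.2 × 2 / 1000 = 345.7 kN.
Design strength φR_n = 0.75 × 345.7 = 259 kN.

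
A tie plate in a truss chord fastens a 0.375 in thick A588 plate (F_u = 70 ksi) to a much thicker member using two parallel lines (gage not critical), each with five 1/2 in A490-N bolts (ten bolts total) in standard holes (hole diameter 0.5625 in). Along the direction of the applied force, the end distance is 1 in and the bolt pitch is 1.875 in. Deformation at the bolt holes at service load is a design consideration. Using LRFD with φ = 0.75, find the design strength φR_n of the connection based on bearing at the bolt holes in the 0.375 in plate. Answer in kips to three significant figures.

223 kips

Per bolt r_n = 1.2 l_c t F_u ≤ 2.4 d t F_u; upper limit = 2.4 × 0.5 × 0.375 × 70 = 31.5 kips.
Edge bolt: l_c = 1 − 0.5625/2 = 0.7188 in → 1.2 × 0.7188 × 0.375 × 70 = 22.64 → r_n = 22.64 kips.
Interior bolts: l_c = 1.875 − 0.5625 = 1.312 in → 1.2 × 1.312 × 0.375 × 70 = 41.34 → r_n = 31.5 kips.
R_n = 2 × 22.64 + 8 × 31.5 = 297.3 kips.
Design strength φR_n = 0.75 × 297.3 = 223 kips.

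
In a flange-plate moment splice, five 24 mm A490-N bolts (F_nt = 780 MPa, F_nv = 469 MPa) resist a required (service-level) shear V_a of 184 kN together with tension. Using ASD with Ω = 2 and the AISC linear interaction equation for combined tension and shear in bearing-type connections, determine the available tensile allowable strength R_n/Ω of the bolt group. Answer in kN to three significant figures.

841 kN

A_b = π·24²/4 = 452.4 mm²; f_rv = 184 × 1000 / (5 × 452.4) = 81.35 MPa.
F'_nt = 1.3 F_nt − (Ω F_nt / F_nv) f_rv = 1.3·780 − (2·780/469)·81.35 = 743.4 MPa, capped at F_nt → F'_nt = 743.4 MPa.
R_n = F'_nt · A_b · n = 743.4 × 452.4 × 5 / 1000 = 1682 kN.
Allowable strength R_n/Ω = 1682 / 2 = 841 kN.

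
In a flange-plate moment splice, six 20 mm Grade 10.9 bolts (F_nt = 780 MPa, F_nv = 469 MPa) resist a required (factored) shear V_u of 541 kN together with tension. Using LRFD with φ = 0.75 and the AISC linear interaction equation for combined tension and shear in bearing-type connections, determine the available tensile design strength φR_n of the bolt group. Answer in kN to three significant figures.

A_b = π·20²/4 = 314.2 mm²; f_rv = 541 × 1000 / (6 × 314.2) = 287 MPa.
F'_nt = 1.3 F_nt − (F_nt / φF_nv) f_rv = 1.3·780 − (780/(0.75·469))·287 = 377.6 MPa, capped at F_nt → F'_nt = 377.6 MPa.
R_n = F'_nt · A_b · n = 377.6 × 314.2 × 6 / 1000 = 711.7 kN.
Design strength φR_n = 0.75 × 711.7 = 534 kN.

534 kN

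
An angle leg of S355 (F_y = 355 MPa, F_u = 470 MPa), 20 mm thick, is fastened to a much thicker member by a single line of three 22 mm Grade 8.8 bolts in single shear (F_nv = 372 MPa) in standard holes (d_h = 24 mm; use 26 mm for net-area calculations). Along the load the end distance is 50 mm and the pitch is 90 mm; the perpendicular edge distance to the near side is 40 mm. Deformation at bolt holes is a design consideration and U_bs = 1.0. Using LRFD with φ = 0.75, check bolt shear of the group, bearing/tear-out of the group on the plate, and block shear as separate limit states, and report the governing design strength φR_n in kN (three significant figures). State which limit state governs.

318 kN (bolt shear governs)

Bolt shear: A_b = π·22²/4 = 380.1 mm²; R_n = 372 × 380.1 × 3 × 1 / 1000 = 424.2 kN → 0.75 × 424.2 = 318 kN.
Bearing: edge l_c = 38, r_n = 428.6 kN; interior l_c = 66, r_n = 496.3 kN; R_n = 428.6 + 2·496.3 = 1421 kN → 1070 kN.
Block shear: A_gv = 4600, A_nv = 3300, A_nt = 540 mm²; R_n = min(0.6F_uA_nv, 0.6F_yA_gv) + U_bs·F_u·A_nt = 1184 kN → 888 kN.
Bolt shear governs: 318 kN.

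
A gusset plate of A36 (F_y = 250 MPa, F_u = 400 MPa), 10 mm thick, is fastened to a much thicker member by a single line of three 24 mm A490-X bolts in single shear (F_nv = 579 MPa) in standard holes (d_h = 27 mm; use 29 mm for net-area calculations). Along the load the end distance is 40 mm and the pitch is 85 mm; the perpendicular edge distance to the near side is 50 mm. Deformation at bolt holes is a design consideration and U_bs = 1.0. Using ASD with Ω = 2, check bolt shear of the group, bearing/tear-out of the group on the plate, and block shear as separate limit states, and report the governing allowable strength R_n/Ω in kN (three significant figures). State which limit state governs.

228 kN (block shear governs)

Bolt shear: A_b = π·24²/4 = 452.4 mm²; R_n = 579 × 452.4 × 3 × 1 / 1000 = 785.8 kN → 785.8 / 2 = 393 kN.
Bearing: edge l_c = 26.5, r_n = 127.2 kN; interior l_c = 58, r_n = 230.4 kN; R_n = 127.2 + 2·230.4 = 588 kN → 294 kN.
Block shear: A_gv = 2100, A_nv = 1375, A_nt = 355 mm²; R_n = min(0.6F_uA_nv, 0.6F_yA_gv) + U_bs·F_u·A_nt = 457 kN → 228 kN.
Block shear governs: 228 kN.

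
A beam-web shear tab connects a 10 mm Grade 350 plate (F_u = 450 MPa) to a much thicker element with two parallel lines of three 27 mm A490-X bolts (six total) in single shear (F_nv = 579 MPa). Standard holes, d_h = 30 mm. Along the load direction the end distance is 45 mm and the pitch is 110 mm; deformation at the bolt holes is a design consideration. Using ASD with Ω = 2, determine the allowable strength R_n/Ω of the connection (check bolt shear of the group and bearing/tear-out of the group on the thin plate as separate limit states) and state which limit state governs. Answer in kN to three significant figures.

Bolt shear: A_b = π·27²/4 = 572.6 mm²; R_n = 579 × 572.6 × 6 × 1 / 1000 = 1989 kN → 1989 / 2 = 995 kN.
Bearing (1.2 l_c t F_u ≤ 2.4 d t F_u): upper limit = 2.4·27·10·450 / 1000 = 291.6 kN.
  Edge l_c = 45 − 30/2 = 30 → r_n = 162 kN; interior l_c = 110 − 30 = 80 → r_n = 291.6 kN.
  R_n,bearing = 2·162 + 4·291.6 = 1490 kN → 1490 / 2 = 745 kN.
Bearing governs: 745 kN.

745 kN (bearing governs)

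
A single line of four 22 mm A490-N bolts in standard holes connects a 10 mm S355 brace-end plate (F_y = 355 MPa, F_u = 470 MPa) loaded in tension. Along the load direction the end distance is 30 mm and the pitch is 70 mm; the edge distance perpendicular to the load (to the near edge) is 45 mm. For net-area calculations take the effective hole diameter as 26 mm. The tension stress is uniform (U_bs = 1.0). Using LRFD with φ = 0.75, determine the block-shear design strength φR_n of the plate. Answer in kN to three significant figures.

Shear plane L_v = 30 + 3·70 = 240 mm; A_gv = 240 × 10 = 2400 mm².
A_nv = (240 − 3.5·26) × 10 = 1490 mm².
A_nt = (45 − 0.5·26) × 10 = 320 mm².
0.6 F_u A_nv = 420.2 kN; 0.6 F_y A_gv = 511.2 kN → shear rupture governs the shear term.
R_n = 420.2 + 1.0 × 470 × 320 / 1000 = 570.6 kN.
Design strength φR_n = 0.75 × 570.6 = 428 kN.

428 kN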